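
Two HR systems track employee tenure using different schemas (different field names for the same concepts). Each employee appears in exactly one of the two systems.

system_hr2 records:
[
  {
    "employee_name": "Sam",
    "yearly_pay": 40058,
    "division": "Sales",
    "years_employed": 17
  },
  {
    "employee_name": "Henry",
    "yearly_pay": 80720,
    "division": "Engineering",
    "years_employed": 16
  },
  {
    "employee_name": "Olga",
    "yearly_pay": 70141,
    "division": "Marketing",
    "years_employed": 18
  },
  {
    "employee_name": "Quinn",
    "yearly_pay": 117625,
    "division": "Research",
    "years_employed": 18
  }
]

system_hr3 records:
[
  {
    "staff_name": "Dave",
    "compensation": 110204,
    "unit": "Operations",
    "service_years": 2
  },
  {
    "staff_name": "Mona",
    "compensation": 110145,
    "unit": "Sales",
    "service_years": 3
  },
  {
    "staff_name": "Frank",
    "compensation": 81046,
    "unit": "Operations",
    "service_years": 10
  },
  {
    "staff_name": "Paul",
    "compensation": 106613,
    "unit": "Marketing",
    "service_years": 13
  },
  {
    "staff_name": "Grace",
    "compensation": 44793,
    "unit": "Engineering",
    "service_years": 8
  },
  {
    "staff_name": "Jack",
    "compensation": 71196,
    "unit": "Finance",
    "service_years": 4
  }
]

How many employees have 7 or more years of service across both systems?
7

Reconcile schemas: "years_employed" (system_hr2) = "service_years" (system_hr3) = years of service

From system_hr2: 4 employees with >= 7 years
From system_hr3: 3 employees with >= 7 years

Total: 4 + 3 = 7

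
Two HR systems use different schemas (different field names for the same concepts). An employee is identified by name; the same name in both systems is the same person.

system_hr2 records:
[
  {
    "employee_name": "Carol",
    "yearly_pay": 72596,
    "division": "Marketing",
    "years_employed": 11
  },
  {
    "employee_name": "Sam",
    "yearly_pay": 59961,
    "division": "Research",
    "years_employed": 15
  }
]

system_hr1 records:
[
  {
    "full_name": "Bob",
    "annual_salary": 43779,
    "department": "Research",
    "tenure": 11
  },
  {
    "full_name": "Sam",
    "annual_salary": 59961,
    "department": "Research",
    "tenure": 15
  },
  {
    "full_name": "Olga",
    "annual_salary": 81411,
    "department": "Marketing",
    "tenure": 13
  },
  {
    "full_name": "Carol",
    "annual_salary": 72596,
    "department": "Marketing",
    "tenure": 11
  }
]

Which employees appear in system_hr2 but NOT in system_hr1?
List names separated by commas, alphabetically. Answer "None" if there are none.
None

Schema mapping: "employee_name" (system_hr2) = "full_name" (system_hr1) = employee name

Names in system_hr2: ['Carol', 'Sam']
Names in system_hr1: ['Bob', 'Carol', 'Olga', 'Sam']

In system_hr2 but not system_hr1: None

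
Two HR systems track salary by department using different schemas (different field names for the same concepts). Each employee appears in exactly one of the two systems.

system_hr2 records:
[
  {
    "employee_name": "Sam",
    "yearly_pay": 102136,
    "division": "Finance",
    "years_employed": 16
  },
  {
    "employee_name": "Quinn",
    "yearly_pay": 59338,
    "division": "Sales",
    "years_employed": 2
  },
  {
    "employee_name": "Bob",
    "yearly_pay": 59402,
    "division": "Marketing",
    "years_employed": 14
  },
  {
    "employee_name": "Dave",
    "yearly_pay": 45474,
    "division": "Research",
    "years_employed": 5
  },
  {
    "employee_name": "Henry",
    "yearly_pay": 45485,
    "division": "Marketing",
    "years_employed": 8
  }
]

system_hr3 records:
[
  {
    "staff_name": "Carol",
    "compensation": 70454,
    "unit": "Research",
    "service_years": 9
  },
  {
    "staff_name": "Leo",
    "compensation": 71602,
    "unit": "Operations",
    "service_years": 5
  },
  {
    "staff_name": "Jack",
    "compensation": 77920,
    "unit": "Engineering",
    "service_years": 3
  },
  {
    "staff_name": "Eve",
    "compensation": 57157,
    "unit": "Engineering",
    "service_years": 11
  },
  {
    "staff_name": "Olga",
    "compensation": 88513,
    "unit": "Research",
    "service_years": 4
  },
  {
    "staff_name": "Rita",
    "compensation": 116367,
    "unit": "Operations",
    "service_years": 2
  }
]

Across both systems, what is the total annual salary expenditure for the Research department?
204441

Schema mappings:
- "division" (system_hr2) = "unit" (system_hr3) = department
- "yearly_pay" (system_hr2) = "compensation" (system_hr3) = salary

Research salaries from system_hr2: 45474
Research salaries from system_hr3: 158967

Total: 45474 + 158967 = 204441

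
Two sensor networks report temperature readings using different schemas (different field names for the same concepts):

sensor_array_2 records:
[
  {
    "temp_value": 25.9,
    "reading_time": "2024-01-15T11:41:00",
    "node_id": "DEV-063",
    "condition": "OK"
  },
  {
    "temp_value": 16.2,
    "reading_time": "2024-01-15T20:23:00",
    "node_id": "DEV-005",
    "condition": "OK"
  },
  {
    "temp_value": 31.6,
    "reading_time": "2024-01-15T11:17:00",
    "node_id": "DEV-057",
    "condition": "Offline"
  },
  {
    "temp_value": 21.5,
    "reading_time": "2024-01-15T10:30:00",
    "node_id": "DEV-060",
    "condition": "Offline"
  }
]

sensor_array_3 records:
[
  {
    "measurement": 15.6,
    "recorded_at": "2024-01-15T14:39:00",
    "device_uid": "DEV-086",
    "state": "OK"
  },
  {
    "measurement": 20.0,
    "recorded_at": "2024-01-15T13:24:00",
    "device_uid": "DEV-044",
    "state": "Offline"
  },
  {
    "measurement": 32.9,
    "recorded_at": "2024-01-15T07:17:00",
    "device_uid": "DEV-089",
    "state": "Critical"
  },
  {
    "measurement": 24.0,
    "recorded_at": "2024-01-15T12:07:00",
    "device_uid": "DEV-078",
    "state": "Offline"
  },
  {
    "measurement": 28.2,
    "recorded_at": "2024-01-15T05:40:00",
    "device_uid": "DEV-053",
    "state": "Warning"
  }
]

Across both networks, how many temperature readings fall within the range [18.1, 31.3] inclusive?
5

Schema mapping: "temp_value" (sensor_array_2) = "measurement" (sensor_array_3) = temperature

Readings in [18.1, 31.3] from sensor_array_2: 2
Readings in [18.1, 31.3] from sensor_array_3: 3

Total count: 2 + 3 = 5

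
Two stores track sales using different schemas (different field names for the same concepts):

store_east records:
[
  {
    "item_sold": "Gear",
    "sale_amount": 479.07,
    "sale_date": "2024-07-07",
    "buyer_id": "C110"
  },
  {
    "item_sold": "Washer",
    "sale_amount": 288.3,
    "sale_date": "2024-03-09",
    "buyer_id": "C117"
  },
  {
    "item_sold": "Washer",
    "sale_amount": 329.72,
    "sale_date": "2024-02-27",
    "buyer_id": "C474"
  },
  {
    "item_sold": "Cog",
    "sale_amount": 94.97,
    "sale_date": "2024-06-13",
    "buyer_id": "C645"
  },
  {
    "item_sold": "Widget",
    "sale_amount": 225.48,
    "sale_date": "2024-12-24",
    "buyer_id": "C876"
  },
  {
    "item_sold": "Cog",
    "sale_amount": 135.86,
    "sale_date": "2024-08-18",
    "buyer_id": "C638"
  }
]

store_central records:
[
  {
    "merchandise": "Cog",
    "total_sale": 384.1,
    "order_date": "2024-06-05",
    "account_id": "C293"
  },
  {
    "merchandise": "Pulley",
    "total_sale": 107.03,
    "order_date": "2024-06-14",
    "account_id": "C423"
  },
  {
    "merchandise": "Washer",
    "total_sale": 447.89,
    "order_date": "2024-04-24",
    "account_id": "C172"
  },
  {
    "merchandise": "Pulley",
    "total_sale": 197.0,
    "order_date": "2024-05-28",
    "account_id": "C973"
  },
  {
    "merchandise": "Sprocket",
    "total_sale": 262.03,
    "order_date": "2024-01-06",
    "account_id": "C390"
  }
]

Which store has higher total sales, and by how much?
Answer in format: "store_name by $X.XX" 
store_east by $155.35

Schema mapping: "sale_amount" (store_east) = "total_sale" (store_central) = sale amount

Total for store_east: 1553.40
Total for store_central: 1398.05

Difference: |1553.40 - 1398.05| = 155.35
store_east has higher sales by $155.35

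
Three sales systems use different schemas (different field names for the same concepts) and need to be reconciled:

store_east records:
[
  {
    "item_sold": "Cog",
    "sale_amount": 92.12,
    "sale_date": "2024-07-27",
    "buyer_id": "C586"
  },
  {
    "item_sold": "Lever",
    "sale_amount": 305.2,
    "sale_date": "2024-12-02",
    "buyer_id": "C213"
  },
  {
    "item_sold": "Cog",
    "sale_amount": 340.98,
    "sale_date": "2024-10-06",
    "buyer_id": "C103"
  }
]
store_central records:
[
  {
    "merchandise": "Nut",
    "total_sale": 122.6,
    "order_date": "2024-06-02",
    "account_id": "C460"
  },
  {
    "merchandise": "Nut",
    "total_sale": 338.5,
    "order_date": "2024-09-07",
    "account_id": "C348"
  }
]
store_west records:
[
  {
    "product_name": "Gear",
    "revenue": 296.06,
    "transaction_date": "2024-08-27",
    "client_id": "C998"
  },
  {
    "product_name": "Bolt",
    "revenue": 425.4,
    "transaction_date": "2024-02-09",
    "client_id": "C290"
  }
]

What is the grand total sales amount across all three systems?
1920.86

Schema reconciliation - all amount fields map to sale amount:

store_east (sale_amount): 738.3
store_central (total_sale): 461.1
store_west (revenue): 721.46

Grand total: 1920.86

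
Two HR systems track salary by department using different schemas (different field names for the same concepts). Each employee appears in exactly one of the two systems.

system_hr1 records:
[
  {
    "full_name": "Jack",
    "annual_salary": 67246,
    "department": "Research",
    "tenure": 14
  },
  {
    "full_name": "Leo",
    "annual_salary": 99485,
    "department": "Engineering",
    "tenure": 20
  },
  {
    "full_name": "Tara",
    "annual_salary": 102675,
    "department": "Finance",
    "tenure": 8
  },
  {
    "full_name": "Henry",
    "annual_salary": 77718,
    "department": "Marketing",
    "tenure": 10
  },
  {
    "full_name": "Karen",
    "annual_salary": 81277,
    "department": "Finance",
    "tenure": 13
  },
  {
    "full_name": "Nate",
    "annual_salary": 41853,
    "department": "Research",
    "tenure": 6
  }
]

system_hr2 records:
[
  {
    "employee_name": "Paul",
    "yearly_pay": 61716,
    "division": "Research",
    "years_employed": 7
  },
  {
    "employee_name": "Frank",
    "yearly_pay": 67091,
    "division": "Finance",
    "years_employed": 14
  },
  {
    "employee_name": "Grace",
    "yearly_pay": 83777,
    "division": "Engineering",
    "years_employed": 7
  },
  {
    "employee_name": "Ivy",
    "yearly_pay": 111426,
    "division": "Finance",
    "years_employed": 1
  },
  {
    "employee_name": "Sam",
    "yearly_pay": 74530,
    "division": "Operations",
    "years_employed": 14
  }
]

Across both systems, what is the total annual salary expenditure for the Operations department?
74530

Schema mappings:
- "department" (system_hr1) = "division" (system_hr2) = department
- "annual_salary" (system_hr1) = "yearly_pay" (system_hr2) = salary

Operations salaries from system_hr1: 0
Operations salaries from system_hr2: 74530

Total: 0 + 74530 = 74530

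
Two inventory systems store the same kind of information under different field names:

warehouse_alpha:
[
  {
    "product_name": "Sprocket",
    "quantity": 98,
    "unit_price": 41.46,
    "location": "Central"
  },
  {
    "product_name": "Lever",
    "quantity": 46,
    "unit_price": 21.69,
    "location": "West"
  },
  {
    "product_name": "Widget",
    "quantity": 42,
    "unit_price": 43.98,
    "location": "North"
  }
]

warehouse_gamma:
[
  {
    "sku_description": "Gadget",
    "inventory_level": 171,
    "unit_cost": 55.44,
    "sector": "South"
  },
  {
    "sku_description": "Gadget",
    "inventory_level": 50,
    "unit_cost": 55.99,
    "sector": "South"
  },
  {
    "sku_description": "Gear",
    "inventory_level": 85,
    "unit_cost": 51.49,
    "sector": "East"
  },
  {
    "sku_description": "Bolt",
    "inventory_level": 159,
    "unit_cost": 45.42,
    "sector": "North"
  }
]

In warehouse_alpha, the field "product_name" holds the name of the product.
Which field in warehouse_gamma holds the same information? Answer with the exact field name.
sku_description

In warehouse_alpha, "product_name" holds the name of the product.
The fields in warehouse_gamma are: "sku_description", "inventory_level", "unit_cost", "sector".
"sku_description" is the match: the name refers to the same concept and its values are product-name strings (e.g. 'Bolt', 'Gadget').
The other fields ("inventory_level", "unit_cost", "sector") hold different kinds of data.

So "product_name" in warehouse_alpha corresponds to "sku_description" in warehouse_gamma.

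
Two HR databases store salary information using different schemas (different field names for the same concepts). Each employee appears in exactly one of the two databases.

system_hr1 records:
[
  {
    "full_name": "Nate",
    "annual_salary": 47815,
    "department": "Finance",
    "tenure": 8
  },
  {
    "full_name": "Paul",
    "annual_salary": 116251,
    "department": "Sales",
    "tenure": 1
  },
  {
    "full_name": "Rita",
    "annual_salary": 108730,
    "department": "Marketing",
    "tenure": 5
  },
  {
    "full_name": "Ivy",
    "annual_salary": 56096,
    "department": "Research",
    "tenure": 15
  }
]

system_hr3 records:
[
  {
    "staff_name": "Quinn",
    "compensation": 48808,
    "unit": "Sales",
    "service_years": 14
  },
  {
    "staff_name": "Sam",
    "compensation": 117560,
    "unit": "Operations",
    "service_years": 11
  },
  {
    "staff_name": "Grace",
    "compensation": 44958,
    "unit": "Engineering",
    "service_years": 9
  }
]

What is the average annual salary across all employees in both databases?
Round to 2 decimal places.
77174.00

Schema mapping: "annual_salary" (system_hr1) = "compensation" (system_hr3) = annual salary

All salaries: [47815, 116251, 108730, 56096, 48808, 117560, 44958]
Sum: 540218
Count: 7
Average: 540218 / 7 = 77174.00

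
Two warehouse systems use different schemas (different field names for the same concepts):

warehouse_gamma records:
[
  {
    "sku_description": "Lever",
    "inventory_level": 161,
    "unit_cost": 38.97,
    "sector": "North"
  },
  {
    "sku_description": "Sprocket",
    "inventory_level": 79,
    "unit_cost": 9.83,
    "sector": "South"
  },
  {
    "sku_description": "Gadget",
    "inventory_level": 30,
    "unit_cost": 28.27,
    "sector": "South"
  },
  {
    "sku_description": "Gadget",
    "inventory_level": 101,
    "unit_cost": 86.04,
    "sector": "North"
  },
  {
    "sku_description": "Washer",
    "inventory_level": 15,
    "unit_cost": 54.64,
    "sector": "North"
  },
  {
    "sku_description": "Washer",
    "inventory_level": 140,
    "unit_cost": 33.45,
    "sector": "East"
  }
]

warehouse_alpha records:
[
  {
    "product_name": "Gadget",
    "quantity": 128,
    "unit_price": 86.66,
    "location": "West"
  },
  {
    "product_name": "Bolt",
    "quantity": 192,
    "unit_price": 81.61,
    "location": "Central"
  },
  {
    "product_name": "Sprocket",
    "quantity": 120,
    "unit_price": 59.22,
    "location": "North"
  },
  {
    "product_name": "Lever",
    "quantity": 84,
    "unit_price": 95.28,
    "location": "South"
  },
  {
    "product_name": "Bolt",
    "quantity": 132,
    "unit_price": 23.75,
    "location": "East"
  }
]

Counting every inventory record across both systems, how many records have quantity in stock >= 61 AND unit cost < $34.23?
3

Schema mappings:
- "inventory_level" (warehouse_gamma) = "quantity" (warehouse_alpha) = quantity
- "unit_cost" (warehouse_gamma) = "unit_price" (warehouse_alpha) = unit cost

Records meeting both conditions in warehouse_gamma: 2
Records meeting both conditions in warehouse_alpha: 1

Total: 2 + 1 = 3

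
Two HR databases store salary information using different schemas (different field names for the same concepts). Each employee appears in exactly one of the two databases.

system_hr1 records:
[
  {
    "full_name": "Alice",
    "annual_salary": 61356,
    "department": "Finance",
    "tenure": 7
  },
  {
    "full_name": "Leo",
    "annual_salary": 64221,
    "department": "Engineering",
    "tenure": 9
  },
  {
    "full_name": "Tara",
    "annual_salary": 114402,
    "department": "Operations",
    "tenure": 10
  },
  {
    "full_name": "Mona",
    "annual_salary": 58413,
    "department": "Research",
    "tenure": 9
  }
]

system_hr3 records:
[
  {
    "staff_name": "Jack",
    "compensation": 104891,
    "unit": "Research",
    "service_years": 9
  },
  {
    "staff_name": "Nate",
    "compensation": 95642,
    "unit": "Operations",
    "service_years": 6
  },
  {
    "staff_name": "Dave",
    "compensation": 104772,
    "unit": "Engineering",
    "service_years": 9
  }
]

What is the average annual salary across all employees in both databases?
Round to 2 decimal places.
86242.43

Schema mapping: "annual_salary" (system_hr1) = "compensation" (system_hr3) = annual salary

All salaries: [61356, 64221, 114402, 58413, 104891, 95642, 104772]
Sum: 603697
Count: 7
Average: 603697 / 7 = 86242.43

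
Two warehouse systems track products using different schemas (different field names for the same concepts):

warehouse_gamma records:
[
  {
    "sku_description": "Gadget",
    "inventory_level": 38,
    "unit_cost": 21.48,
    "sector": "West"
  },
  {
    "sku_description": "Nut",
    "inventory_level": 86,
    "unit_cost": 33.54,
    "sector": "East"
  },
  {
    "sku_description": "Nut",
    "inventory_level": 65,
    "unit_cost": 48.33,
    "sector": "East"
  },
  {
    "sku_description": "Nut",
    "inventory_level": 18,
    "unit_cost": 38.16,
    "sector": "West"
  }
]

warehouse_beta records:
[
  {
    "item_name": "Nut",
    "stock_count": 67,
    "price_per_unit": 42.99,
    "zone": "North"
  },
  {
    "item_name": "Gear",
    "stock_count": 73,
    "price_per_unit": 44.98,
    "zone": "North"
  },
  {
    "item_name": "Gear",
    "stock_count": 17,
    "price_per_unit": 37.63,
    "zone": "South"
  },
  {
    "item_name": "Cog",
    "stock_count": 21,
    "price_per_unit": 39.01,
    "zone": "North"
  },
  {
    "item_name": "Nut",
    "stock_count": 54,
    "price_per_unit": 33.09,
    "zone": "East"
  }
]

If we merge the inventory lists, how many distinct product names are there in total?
4

Schema mapping: "sku_description" (warehouse_gamma) = "item_name" (warehouse_beta) = product name

Products in warehouse_gamma: ['Gadget', 'Nut']
Products in warehouse_beta: ['Cog', 'Gear', 'Nut']

Union (unique products): ['Cog', 'Gadget', 'Gear', 'Nut']
Count: 4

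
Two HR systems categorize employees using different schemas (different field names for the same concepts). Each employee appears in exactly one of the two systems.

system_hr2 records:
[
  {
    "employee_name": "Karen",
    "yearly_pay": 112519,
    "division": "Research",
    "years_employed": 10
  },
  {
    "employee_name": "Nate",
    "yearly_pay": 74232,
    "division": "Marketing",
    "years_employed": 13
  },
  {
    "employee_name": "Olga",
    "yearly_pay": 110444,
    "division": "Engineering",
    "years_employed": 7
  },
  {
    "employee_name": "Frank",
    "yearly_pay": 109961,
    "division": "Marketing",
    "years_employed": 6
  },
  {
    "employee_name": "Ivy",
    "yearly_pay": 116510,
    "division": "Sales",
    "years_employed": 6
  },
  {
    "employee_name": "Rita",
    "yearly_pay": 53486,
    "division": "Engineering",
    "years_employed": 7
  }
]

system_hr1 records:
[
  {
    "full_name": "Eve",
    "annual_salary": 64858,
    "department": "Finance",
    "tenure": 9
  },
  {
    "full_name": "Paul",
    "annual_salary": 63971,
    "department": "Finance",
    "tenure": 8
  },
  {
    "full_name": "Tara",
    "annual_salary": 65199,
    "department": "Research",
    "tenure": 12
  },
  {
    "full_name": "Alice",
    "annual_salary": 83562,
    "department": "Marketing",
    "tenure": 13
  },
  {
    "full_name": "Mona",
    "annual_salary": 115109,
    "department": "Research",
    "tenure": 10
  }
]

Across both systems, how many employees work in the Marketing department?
3

Schema mapping: "division" (system_hr2) = "department" (system_hr1) = department

Marketing employees in system_hr2: 2
Marketing employees in system_hr1: 1

Total in Marketing: 2 + 1 = 3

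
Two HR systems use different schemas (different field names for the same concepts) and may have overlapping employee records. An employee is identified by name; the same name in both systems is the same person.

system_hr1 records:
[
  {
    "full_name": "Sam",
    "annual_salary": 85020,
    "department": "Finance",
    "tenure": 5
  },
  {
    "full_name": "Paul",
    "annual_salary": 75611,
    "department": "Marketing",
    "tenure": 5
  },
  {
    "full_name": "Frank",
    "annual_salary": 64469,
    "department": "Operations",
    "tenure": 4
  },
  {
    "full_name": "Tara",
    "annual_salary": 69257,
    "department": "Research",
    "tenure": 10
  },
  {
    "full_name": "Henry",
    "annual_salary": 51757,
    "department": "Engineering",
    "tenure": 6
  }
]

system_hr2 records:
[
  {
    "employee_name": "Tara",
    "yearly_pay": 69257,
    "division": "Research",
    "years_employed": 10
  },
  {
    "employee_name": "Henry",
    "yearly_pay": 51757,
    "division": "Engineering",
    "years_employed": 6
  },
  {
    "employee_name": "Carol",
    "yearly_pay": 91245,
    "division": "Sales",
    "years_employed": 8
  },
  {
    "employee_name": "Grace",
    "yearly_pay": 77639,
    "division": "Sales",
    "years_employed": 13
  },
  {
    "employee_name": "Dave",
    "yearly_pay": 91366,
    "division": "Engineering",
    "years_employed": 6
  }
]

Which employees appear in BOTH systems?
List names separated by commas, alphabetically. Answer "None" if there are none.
Henry, Tara

Schema mapping: "full_name" (system_hr1) = "employee_name" (system_hr2) = employee name

Names in system_hr1: ['Frank', 'Henry', 'Paul', 'Sam', 'Tara']
Names in system_hr2: ['Carol', 'Dave', 'Grace', 'Henry', 'Tara']

Intersection: ['Henry', 'Tara']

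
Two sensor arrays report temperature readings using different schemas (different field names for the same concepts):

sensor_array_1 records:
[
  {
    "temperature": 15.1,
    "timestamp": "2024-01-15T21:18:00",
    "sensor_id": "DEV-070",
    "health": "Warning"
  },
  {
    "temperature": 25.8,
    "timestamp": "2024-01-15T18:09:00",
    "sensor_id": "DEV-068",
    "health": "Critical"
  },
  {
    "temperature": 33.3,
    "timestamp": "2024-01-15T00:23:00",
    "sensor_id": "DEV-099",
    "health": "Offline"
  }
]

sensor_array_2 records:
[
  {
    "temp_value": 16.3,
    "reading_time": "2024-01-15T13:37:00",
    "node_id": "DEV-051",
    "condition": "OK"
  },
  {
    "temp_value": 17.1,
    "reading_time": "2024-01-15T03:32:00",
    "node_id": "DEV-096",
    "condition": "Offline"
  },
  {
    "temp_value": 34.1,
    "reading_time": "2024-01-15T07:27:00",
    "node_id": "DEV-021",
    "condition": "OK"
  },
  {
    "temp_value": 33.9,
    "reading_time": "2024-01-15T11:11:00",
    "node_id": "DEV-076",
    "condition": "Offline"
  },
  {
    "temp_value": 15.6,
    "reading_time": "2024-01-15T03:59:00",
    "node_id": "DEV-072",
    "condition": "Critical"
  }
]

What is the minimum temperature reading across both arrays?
15.1

Schema mapping: "temperature" (sensor_array_1) = "temp_value" (sensor_array_2) = temperature reading

Minimum in sensor_array_1: 15.1
Minimum in sensor_array_2: 15.6

Overall minimum: min(15.1, 15.6) = 15.1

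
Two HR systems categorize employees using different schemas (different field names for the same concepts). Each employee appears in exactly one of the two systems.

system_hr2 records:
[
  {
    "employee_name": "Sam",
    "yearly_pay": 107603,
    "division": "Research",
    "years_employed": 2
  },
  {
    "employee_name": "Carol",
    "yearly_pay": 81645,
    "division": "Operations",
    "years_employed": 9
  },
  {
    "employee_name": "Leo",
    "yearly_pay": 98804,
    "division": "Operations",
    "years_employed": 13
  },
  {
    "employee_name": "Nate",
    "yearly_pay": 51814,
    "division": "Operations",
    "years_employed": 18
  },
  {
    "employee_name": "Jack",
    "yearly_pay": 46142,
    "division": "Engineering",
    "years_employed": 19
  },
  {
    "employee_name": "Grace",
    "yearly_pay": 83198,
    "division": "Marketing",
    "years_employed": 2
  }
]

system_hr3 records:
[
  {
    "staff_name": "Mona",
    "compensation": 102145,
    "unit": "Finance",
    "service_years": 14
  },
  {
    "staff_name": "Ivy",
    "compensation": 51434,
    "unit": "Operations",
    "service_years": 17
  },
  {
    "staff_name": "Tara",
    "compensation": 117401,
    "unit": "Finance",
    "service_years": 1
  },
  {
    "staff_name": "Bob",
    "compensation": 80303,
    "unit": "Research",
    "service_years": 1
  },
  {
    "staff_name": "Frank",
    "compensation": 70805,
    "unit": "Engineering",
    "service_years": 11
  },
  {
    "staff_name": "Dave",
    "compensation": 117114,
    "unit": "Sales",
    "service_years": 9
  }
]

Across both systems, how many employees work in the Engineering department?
2

Schema mapping: "division" (system_hr2) = "unit" (system_hr3) = department

Engineering employees in system_hr2: 1
Engineering employees in system_hr3: 1

Total in Engineering: 1 + 1 = 2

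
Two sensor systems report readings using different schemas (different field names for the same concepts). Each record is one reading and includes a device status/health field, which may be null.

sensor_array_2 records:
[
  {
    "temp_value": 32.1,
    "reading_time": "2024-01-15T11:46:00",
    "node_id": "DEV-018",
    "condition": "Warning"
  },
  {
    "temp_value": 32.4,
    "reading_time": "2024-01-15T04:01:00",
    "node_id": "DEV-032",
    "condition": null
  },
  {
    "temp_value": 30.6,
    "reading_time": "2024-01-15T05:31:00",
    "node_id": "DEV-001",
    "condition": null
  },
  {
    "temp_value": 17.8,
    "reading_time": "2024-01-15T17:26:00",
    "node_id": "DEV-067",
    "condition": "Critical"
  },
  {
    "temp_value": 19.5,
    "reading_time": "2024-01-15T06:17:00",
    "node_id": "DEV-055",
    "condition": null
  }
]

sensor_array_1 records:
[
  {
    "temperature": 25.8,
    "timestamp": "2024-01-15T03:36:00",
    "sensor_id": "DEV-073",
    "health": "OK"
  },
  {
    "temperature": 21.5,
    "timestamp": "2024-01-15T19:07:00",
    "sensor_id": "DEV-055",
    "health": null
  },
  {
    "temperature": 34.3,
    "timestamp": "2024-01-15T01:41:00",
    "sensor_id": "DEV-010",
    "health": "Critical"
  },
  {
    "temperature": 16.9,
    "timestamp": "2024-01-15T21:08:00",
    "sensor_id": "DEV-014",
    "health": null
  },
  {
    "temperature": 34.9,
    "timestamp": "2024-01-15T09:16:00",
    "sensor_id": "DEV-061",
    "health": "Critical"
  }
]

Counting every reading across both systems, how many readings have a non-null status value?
5

Schema mapping: "condition" (sensor_array_2) = "health" (sensor_array_1) = status

Non-null in sensor_array_2: 2
Non-null in sensor_array_1: 3

Total non-null: 2 + 3 = 5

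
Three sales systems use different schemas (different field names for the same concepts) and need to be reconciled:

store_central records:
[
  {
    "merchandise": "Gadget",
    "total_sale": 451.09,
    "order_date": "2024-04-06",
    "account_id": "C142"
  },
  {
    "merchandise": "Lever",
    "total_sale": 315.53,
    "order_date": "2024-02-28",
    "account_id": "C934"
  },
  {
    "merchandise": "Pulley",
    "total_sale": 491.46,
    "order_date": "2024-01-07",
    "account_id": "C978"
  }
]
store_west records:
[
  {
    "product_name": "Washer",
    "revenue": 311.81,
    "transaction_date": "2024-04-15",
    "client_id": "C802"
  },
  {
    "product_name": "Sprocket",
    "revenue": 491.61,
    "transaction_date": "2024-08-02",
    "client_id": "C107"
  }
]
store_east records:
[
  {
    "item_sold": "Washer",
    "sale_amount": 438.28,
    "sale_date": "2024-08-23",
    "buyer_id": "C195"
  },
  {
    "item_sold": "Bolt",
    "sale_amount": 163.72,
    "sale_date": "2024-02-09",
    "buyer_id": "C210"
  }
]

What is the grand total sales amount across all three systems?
2663.5

Schema reconciliation - all amount fields map to sale amount:

store_central (total_sale): 1258.08
store_west (revenue): 803.42
store_east (sale_amount): 602.0

Grand total: 2663.5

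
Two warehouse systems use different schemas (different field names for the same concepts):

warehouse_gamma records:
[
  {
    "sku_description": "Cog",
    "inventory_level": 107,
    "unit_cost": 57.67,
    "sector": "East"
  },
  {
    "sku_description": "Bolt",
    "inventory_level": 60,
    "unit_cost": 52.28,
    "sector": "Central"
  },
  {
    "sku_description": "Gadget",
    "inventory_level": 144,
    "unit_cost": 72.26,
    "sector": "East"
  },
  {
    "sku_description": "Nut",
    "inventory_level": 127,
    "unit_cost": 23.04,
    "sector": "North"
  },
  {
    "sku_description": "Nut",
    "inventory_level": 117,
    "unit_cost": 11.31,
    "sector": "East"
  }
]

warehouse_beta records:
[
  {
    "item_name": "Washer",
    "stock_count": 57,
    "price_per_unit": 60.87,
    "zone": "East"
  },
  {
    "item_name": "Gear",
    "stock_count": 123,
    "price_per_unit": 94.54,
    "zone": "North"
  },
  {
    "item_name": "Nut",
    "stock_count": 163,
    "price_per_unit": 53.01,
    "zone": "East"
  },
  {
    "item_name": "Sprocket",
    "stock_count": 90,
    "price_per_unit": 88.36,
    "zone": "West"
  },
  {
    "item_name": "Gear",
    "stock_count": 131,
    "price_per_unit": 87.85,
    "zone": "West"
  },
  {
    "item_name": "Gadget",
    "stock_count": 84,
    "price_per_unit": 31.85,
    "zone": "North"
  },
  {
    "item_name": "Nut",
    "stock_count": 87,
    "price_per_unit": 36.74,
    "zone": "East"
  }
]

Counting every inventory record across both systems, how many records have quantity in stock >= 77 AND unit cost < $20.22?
1

Schema mappings:
- "inventory_level" (warehouse_gamma) = "stock_count" (warehouse_beta) = quantity
- "unit_cost" (warehouse_gamma) = "price_per_unit" (warehouse_beta) = unit cost

Records meeting both conditions in warehouse_gamma: 1
Records meeting both conditions in warehouse_beta: 0

Total: 1 + 0 = 1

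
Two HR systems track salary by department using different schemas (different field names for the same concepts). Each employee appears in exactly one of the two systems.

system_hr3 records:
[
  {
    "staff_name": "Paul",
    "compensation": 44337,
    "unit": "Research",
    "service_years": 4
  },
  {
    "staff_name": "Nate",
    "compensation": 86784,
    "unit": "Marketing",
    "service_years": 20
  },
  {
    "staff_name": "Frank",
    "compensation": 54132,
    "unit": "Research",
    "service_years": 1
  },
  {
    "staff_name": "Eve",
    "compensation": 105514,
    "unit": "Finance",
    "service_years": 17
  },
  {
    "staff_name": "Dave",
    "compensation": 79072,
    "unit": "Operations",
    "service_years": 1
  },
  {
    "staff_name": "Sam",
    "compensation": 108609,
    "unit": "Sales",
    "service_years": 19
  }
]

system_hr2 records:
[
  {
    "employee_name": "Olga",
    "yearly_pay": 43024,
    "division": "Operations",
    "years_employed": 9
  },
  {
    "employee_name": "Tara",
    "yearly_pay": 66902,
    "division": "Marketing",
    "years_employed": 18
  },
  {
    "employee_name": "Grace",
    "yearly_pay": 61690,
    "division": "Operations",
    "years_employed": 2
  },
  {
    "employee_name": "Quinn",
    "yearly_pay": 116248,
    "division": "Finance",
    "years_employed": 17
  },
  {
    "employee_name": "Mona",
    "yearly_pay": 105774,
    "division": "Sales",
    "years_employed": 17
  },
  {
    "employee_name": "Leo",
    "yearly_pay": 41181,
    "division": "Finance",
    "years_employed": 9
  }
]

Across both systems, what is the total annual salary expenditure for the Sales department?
214383

Schema mappings:
- "unit" (system_hr3) = "division" (system_hr2) = department
- "compensation" (system_hr3) = "yearly_pay" (system_hr2) = salary

Sales salaries from system_hr3: 108609
Sales salaries from system_hr2: 105774

Total: 108609 + 105774 = 214383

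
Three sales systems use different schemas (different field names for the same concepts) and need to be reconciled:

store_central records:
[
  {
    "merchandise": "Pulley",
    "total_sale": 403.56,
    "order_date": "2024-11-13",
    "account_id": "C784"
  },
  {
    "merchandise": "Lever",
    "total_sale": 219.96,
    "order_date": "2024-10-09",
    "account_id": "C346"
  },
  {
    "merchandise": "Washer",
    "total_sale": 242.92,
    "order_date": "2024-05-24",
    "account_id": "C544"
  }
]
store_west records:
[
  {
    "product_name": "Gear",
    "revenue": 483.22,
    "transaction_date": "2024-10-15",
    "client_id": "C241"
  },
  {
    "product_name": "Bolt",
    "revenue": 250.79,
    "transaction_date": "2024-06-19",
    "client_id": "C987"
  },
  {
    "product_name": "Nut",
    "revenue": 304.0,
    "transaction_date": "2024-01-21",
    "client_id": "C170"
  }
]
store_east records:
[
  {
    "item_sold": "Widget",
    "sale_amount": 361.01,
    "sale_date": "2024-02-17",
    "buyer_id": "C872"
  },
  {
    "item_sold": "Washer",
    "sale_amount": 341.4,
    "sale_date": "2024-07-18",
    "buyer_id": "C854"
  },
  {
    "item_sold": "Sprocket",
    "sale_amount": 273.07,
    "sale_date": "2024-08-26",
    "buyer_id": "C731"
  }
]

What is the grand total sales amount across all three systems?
2879.93

Schema reconciliation - all amount fields map to sale amount:

store_central (total_sale): 866.44
store_west (revenue): 1038.01
store_east (sale_amount): 975.48

Grand total: 2879.93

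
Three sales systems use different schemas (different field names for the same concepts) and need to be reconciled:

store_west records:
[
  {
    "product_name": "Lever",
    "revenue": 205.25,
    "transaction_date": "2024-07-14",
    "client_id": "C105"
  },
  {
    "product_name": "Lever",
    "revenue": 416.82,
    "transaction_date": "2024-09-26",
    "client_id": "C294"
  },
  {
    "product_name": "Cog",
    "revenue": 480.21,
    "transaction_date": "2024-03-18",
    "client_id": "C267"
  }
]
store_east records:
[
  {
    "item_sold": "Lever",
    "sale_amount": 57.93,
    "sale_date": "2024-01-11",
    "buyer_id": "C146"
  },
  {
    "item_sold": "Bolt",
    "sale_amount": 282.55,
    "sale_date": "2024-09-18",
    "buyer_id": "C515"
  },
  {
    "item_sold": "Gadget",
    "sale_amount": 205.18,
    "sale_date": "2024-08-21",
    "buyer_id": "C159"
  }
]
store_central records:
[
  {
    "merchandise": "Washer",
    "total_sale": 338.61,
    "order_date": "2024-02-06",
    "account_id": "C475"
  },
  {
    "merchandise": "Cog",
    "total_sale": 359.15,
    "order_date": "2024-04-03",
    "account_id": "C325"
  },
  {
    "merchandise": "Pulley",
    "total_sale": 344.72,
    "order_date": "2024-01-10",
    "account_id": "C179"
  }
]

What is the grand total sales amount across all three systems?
2690.42

Schema reconciliation - all amount fields map to sale amount:

store_west (revenue): 1102.28
store_east (sale_amount): 545.66
store_central (total_sale): 1042.48

Grand total: 2690.42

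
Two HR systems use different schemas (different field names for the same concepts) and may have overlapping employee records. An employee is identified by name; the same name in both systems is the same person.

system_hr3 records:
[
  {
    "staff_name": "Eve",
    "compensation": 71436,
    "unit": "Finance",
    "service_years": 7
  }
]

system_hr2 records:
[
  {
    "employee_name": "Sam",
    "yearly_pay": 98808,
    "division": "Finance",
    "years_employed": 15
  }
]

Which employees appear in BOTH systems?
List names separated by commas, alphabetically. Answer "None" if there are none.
None

Schema mapping: "staff_name" (system_hr3) = "employee_name" (system_hr2) = employee name

Names in system_hr3: ['Eve']
Names in system_hr2: ['Sam']

Intersection: None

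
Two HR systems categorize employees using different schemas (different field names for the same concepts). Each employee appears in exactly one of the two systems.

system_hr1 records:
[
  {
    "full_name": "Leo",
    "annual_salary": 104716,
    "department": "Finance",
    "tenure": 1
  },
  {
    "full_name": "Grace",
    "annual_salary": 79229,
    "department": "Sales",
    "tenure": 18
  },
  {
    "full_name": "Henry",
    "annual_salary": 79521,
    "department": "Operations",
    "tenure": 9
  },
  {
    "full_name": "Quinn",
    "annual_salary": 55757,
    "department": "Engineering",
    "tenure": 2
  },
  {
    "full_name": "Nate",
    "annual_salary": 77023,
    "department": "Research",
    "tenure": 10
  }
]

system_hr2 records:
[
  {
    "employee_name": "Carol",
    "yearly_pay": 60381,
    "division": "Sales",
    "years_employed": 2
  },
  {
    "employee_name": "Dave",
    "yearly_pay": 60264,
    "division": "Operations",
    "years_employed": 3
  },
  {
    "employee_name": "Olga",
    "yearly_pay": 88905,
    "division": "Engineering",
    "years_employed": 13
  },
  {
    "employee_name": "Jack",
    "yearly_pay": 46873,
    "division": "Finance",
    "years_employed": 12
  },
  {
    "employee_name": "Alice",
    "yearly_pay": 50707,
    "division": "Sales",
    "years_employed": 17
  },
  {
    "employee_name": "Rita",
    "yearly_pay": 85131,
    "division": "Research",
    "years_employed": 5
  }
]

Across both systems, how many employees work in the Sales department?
3

Schema mapping: "department" (system_hr1) = "division" (system_hr2) = department

Sales employees in system_hr1: 1
Sales employees in system_hr2: 2

Total in Sales: 1 + 2 = 3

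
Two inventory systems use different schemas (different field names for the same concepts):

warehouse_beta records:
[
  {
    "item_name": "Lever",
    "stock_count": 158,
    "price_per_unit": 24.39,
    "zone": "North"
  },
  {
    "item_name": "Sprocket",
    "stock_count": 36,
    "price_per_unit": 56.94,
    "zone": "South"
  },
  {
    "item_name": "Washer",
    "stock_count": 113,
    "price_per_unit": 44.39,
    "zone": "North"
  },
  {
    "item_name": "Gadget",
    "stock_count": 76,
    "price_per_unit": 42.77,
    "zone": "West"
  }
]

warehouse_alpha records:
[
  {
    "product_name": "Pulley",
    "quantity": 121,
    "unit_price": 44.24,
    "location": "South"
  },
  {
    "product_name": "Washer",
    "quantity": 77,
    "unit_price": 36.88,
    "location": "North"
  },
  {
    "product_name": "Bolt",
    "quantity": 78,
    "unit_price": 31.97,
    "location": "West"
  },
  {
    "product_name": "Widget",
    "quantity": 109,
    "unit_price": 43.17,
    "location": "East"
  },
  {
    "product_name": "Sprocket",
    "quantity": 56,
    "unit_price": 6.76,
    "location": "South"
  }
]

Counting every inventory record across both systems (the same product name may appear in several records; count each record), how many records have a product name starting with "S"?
2

Schema mapping: "item_name" (warehouse_beta) = "product_name" (warehouse_alpha) = product name

Records with product name starting with "S" in warehouse_beta: 1
Records with product name starting with "S" in warehouse_alpha: 1

Total: 1 + 1 = 2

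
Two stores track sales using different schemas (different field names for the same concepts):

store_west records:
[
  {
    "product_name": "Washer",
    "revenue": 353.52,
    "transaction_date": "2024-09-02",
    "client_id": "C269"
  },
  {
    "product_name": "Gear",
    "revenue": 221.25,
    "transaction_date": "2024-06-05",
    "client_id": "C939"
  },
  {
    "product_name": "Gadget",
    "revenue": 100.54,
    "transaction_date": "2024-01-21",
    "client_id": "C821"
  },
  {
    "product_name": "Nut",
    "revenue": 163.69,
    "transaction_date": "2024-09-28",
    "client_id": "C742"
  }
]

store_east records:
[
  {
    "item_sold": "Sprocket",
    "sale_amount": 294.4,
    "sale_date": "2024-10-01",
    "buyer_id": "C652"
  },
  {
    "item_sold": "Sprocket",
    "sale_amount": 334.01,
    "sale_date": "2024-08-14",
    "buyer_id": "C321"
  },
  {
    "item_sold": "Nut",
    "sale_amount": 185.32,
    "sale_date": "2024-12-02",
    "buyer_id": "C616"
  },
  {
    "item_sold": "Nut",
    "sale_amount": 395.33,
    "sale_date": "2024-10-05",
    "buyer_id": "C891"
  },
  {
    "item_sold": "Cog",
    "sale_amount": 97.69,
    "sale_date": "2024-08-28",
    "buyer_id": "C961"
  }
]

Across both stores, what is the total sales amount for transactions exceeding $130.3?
1947.52

Schema mapping: "revenue" (store_west) = "sale_amount" (store_east) = sale amount

Sum of sales > $130.3 in store_west: 738.46
Sum of sales > $130.3 in store_east: 1209.06

Total: 738.46 + 1209.06 = 1947.52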